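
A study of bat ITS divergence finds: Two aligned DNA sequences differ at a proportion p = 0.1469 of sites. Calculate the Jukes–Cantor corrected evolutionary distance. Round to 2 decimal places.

d = −(3/4) ln(1 − 4p/3) = −0.75 ln(1 − 0.195867) = −0.75 ln(0.804133)
  = −0.75 × (-0.217991) = 0.163493 substitutions/site.

0.16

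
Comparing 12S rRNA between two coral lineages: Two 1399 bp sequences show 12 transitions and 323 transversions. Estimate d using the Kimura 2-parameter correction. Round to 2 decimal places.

P = 12/1399 ≈ 0.008578 and Q = 323/1399 ≈ 0.230879.
Under the Kimura two-parameter model, d = −½ ln(1 − 2P − Q) − ¼ ln(1 − 2Q).
1 − 2P − Q = 0.751965, giving −½ ln(0.751965) = 0.142533.
1 − 2Q = 0.538242, giving −¼ ln(0.538242) = 0.154862.
d = 0.142533 + 0.154862 = 0.297395.

0.30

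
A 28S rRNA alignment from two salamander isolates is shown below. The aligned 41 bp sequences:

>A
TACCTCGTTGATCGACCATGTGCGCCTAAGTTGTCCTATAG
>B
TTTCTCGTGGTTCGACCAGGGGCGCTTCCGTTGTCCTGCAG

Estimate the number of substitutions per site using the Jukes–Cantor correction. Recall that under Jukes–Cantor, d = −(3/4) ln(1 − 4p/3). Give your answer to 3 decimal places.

0.332

The sequences differ at 11 of 41 sites, so p = 11/41 ≈ 0.268293.
d = −(3/4) ln(1 − 4p/3) = −0.75 ln(1 − 0.357724) = −0.75 ln(0.642276)
  = −0.75 × (-0.442737) = 0.332053 substitutions/site.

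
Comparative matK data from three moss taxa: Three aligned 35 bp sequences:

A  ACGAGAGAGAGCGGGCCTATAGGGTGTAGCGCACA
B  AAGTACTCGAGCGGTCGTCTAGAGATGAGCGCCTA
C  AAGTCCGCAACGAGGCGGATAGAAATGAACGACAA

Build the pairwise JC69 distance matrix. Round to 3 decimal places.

A–B: 15/35 sites differ → p ≈ 0.428571, d = −0.75 ln(1 − 0.571428) = 0.635472 ≈ 0.635.
A–C: 20/35 sites differ → p ≈ 0.571429, d = −0.75 ln(1 − 0.761905) = 1.076314 ≈ 1.076.
B–C: 13/35 sites differ → p ≈ 0.371429, d = −0.75 ln(1 − 0.495239) = 0.512753 ≈ 0.513.

d(A,B) = 0.635, d(A,C) = 1.076, d(B,C) = 0.513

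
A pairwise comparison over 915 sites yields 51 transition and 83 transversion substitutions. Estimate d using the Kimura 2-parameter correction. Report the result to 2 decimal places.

P = 51/915 ≈ 0.055738 and Q = 83/915 ≈ 0.09071.
Under the Kimura two-parameter model, d = −½ ln(1 − 2P − Q) − ¼ ln(1 − 2Q).
1 − 2P − Q = 0.797814, giving −½ ln(0.797814) = 0.112940.
1 − 2Q = 0.81858, giving −¼ ln(0.81858) = 0.050046.
d = 0.112940 + 0.050046 = 0.162986.

0.16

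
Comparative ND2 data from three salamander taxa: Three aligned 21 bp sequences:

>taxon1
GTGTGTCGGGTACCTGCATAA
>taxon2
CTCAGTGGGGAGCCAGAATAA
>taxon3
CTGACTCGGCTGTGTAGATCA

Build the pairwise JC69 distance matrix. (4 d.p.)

taxon1–taxon2: 8/21 sites differ → p ≈ 0.380952, d = −0.75 ln(1 − 0.507936) = 0.531860 ≈ 0.5319.
taxon1–taxon3: 10/21 sites differ → p ≈ 0.47619, d = −0.75 ln(1 − 0.63492) = 0.755729 ≈ 0.7557.
taxon2–taxon3: 11/21 sites differ → p ≈ 0.52381, d = −0.75 ln(1 − 0.698413) = 0.899023 ≈ 0.8990.

d(taxon1,taxon2) = 0.5319, d(taxon1,taxon3) = 0.7557, d(taxon2,taxon3) = 0.8990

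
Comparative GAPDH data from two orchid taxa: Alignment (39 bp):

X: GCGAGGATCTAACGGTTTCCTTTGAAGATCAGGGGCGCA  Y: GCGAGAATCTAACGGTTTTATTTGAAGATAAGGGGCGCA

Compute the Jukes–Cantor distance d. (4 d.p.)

The sequences differ at 4 of 39 sites (6, 19, 20, 30), so p = 4/39 ≈ 0.102564.
d = −(3/4) ln(1 − 4p/3) = −0.75 ln(1 − 0.136752) = −0.75 ln(0.863248)
  = −0.75 × (-0.147053) = 0.110290 substitutions/site.

0.1103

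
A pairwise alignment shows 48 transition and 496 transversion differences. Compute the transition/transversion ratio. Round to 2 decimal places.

R = 48/496 = 0.096774… ≈ 0.10 (to 2 d.p.).

0.10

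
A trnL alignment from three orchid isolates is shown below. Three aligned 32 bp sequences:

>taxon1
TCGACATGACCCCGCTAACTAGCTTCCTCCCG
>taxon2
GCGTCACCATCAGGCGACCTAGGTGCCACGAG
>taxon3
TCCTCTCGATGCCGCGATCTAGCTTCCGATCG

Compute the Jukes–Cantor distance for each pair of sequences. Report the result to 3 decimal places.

d(taxon1,taxon2) = 0.657, d(taxon1,taxon3) = 0.460, d(taxon2,taxon3) = 0.657

taxon1–taxon2: 14/32 sites differ → p = 0.4375, d = −0.75 ln(1 − 0.583333) = 0.656601 ≈ 0.657.
taxon1–taxon3: 11/32 sites differ → p = 0.34375, d = −0.75 ln(1 − 0.458333) = 0.459828 ≈ 0.460.
taxon2–taxon3: 14/32 sites differ → p = 0.4375, d = −0.75 ln(1 − 0.583333) = 0.656601 ≈ 0.657.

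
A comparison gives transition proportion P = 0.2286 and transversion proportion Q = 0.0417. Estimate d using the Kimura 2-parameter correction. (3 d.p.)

0.367

Under the Kimura two-parameter model, d = −½ ln(1 − 2P − Q) − ¼ ln(1 − 2Q).
1 − 2P − Q = 0.5011, giving −½ ln(0.5011) = 0.345475.
1 − 2Q = 0.9166, giving −¼ ln(0.9166) = 0.021771.
d = 0.345475 + 0.021771 = 0.367246.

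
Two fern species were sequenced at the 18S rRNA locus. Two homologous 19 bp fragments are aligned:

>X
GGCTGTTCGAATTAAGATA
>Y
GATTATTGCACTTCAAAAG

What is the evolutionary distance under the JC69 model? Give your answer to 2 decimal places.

The sequences differ at 10 of 19 sites (2, 3, 5, 8, 9, 11, 14, 16, 18, 19), so p = 10/19 ≈ 0.526316.
d = −(3/4) ln(1 − 4p/3) = −0.75 ln(1 − 0.701755) = −0.75 ln(0.298245)
  = −0.75 × (-1.209840) = 0.907380 substitutions/site.

0.91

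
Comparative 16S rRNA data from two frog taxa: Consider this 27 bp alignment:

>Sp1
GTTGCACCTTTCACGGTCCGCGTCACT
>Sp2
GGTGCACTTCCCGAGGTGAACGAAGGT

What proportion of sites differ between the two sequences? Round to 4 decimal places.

The sequences differ at 13 of 27 positions.
p = 13/27 = 0.481481… ≈ 0.4815 (to 4 d.p.).

0.4815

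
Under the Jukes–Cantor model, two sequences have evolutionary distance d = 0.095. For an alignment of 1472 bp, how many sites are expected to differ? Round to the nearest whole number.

Invert JC69: p = (3/4)(1 − e^(−4d/3)) = 0.75 × (1 − e^(-0.126667)) = 0.75 × (1 − 0.881027) = 0.089230.
Expected differing sites = pL ≈ 0.089230 × 1472 = 131.34656 ≈ 131.

131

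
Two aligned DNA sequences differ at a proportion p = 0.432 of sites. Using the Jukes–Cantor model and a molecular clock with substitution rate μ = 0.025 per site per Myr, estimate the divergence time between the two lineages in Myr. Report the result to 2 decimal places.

d = −(3/4) ln(1 − 4p/3) = −0.75 ln(1 − 0.576) = −0.75 ln(0.424)
  = −0.75 × (-0.858022) = 0.643517 substitutions/site.
Under a molecular clock d = 2μt, so t = d/(2μ) = 0.643517 / (2 × 0.025) = 12.87 Myr.

12.87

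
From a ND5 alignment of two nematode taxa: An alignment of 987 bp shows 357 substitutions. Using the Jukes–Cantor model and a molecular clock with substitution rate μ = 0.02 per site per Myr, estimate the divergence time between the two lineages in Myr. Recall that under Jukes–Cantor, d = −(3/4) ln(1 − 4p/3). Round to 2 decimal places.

p = 357/987 ≈ 0.361702.
d = −(3/4) ln(1 − 4p/3) = −0.75 ln(1 − 0.482269) = −0.75 ln(0.517731)
  = −0.75 × (-0.658299) = 0.493724 substitutions/site.
Under a molecular clock d = 2μt, so t = d/(2μ) = 0.493724 / (2 × 0.02) = 12.34 Myr.

12.34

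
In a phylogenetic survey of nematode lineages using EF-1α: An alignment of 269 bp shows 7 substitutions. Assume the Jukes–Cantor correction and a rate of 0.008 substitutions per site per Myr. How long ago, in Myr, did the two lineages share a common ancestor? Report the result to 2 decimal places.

1.66

p = 7/269 ≈ 0.026022.
d = −(3/4) ln(1 − 4p/3) = −0.75 ln(1 − 0.034696) = −0.75 ln(0.965304)
  = −0.75 × (-0.035312) = 0.026484 substitutions/site.
Under a molecular clock d = 2μt, so t = d/(2μ) = 0.026484 / (2 × 0.008) = 1.66 Myr.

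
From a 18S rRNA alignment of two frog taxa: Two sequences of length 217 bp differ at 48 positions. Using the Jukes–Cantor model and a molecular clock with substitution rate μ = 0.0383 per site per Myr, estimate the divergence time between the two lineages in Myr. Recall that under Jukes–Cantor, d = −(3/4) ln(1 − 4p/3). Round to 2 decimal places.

p = 48/217 ≈ 0.221198.
d = −(3/4) ln(1 − 4p/3) = −0.75 ln(1 − 0.294931) = −0.75 ln(0.705069)
  = −0.75 × (-0.349460) = 0.262095 substitutions/site.
Under a molecular clock d = 2μt, so t = d/(2μ) = 0.262095 / (2 × 0.0383) = 3.42 Myr.

3.42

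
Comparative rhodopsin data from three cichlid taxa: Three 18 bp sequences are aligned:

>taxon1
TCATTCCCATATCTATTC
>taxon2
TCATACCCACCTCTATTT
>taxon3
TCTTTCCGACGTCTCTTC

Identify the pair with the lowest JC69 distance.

taxon1–taxon2: 4/18 differ, p = 0.222, d = 0.264.
taxon1–taxon3: 5/18 differ, p = 0.278, d = 0.347.
taxon2–taxon3: 6/18 differ, p = 0.333, d = 0.441.
The smallest distance is between taxon1 and taxon2.

taxon1 and taxon2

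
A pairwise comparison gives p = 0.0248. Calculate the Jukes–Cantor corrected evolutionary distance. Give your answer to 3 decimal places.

d = −(3/4) ln(1 − 4p/3) = −0.75 ln(1 − 0.033067) = −0.75 ln(0.966933)
  = −0.75 × (-0.033626) = 0.025220 substitutions/site.

0.025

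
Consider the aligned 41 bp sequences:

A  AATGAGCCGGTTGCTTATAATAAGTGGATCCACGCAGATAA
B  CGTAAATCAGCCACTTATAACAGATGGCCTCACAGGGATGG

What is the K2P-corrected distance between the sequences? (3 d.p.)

1.203

Of 41 sites, 17 differences are transitions and 3 are transversions, so P = 17/41 ≈ 0.414634 and Q = 3/41 ≈ 0.073171.
Under the Kimura two-parameter model, d = −½ ln(1 − 2P − Q) − ¼ ln(1 − 2Q).
1 − 2P − Q = 0.097561, giving −½ ln(0.097561) = 1.163639.
1 − 2Q = 0.853658, giving −¼ ln(0.853658) = 0.039556.
d = 1.163639 + 0.039556 = 1.203195.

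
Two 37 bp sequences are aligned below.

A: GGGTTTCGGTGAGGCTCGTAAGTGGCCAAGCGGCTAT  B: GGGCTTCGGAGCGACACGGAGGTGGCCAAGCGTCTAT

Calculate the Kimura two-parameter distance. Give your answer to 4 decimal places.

Of 37 sites, 3 differences are transitions and 5 are transversions, so P = 3/37 ≈ 0.081081 and Q = 5/37 ≈ 0.135135.
Under the Kimura two-parameter model, d = −½ ln(1 − 2P − Q) − ¼ ln(1 − 2Q).
1 − 2P − Q = 0.702703, giving −½ ln(0.702703) = 0.176410.
1 − 2Q = 0.72973, giving −¼ ln(0.72973) = 0.078770.
d = 0.176410 + 0.078770 = 0.255180.

0.2552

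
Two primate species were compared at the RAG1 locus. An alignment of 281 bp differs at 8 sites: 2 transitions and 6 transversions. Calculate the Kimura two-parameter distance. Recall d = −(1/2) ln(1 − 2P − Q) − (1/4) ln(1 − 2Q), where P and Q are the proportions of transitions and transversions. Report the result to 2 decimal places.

0.03

P = 2/281 ≈ 0.007117 and Q = 6/281 ≈ 0.021352.
Under the Kimura two-parameter model, d = −½ ln(1 − 2P − Q) − ¼ ln(1 − 2Q).
1 − 2P − Q = 0.964414, giving −½ ln(0.964414) = 0.018117.
1 − 2Q = 0.957296, giving −¼ ln(0.957296) = 0.010911.
d = 0.018117 + 0.010911 = 0.029028.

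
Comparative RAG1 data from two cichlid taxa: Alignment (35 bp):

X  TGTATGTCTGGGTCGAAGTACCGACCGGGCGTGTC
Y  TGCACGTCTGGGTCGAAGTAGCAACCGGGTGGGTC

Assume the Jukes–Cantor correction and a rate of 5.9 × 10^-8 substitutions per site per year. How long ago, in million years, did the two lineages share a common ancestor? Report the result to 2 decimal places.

The sequences differ at 6 of 35 sites (3, 5, 21, 23, 30, 32), so p = 6/35 ≈ 0.171429.
d = −(3/4) ln(1 − 4p/3) = −0.75 ln(1 − 0.228572) = −0.75 ln(0.771428)
  = −0.75 × (-0.259512) = 0.194634 substitutions/site.
Under a molecular clock d = 2μt, so t = d/(2μ) = 0.194634 / (2 × 5.9 × 10^-8) = 1.65 million years.

1.65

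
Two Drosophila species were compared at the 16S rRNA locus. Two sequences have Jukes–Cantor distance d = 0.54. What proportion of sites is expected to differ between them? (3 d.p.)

p = (3/4)(1 − e^(−4d/3)) = 0.75 × (1 − e^(-0.72)) = 0.75 × (1 − 0.486752) = 0.384936.

0.385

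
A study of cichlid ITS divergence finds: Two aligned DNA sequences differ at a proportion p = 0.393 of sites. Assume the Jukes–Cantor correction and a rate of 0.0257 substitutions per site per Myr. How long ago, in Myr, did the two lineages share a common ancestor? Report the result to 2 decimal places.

d = −(3/4) ln(1 − 4p/3) = −0.75 ln(1 − 0.524) = −0.75 ln(0.476)
  = −0.75 × (-0.742337) = 0.556753 substitutions/site.
Under a molecular clock d = 2μt, so t = d/(2μ) = 0.556753 / (2 × 0.0257) = 10.83 Myr.

10.83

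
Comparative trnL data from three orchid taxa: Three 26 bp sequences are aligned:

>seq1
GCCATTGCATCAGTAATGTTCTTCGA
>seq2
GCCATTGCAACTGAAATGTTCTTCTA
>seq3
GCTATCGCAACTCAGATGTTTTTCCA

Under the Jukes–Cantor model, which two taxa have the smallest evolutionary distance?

seq1 and seq2

seq1–seq2: 4/26 differ, p = 0.154, d = 0.172.
seq1–seq3: 9/26 differ, p = 0.346, d = 0.464.
seq2–seq3: 6/26 differ, p = 0.231, d = 0.276.
The smallest distance is between seq1 and seq2.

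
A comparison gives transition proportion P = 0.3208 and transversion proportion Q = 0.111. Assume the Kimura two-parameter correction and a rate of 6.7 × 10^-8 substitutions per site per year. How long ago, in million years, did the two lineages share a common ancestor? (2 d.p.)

Under the Kimura two-parameter model, d = −½ ln(1 − 2P − Q) − ¼ ln(1 − 2Q).
1 − 2P − Q = 0.2474, giving −½ ln(0.2474) = 0.698374.
1 − 2Q = 0.778, giving −¼ ln(0.778) = 0.062757.
d = 0.698374 + 0.062757 = 0.761131.
Under a molecular clock d = 2μt, so t = d/(2μ) = 0.761131 / (2 × 6.7 × 10^-8) = 5.68 million years.

5.68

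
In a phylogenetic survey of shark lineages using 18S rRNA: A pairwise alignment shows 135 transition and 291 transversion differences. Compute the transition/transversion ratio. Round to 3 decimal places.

R = 135/291 = 0.463917… ≈ 0.464 (to 3 d.p.).

0.464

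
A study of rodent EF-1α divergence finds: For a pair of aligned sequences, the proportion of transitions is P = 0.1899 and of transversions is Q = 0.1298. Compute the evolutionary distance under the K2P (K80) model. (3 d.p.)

Under the Kimura two-parameter model, d = −½ ln(1 − 2P − Q) − ¼ ln(1 − 2Q).
1 − 2P − Q = 0.4904, giving −½ ln(0.4904) = 0.356267.
1 − 2Q = 0.7404, giving −¼ ln(0.7404) = 0.075141.
d = 0.356267 + 0.075141 = 0.431408.

0.431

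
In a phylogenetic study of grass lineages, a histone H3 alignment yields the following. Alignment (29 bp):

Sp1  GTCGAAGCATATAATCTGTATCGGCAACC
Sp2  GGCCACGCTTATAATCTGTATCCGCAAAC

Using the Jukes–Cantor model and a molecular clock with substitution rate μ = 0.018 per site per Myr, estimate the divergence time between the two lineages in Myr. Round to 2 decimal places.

The sequences differ at 6 of 29 sites (2, 4, 6, 9, 23, 28), so p = 6/29 ≈ 0.206897.
d = −(3/4) ln(1 − 4p/3) = −0.75 ln(1 − 0.275863) = −0.75 ln(0.724137)
  = −0.75 × (-0.322775) = 0.242081 substitutions/site.
Under a molecular clock d = 2μt, so t = d/(2μ) = 0.242081 / (2 × 0.018) = 6.72 Myr.

6.72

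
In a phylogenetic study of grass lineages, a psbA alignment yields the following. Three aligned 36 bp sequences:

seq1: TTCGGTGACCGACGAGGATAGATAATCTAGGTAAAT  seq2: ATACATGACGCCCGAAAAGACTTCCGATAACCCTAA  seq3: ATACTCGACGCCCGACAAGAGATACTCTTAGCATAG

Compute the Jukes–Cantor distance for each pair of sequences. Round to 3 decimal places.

seq1–seq2: 22/36 sites differ → p ≈ 0.611111, d = −0.75 ln(1 − 0.814815) = 1.264800 ≈ 1.265.
seq1–seq3: 17/36 sites differ → p ≈ 0.472222, d = −0.75 ln(1 − 0.629629) = 0.744938 ≈ 0.745.
seq2–seq3: 12/36 sites differ → p ≈ 0.333333, d = −0.75 ln(1 − 0.444444) = 0.440839 ≈ 0.441.

d(seq1,seq2) = 1.265, d(seq1,seq3) = 0.745, d(seq2,seq3) = 0.441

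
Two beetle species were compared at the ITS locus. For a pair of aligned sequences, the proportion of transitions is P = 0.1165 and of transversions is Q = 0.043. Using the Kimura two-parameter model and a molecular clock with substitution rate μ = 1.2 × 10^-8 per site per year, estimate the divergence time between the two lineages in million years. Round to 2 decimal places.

Under the Kimura two-parameter model, d = −½ ln(1 − 2P − Q) − ¼ ln(1 − 2Q).
1 − 2P − Q = 0.724, giving −½ ln(0.724) = 0.161482.
1 − 2Q = 0.914, giving −¼ ln(0.914) = 0.022481.
d = 0.161482 + 0.022481 = 0.183963.
Under a molecular clock d = 2μt, so t = d/(2μ) = 0.183963 / (2 × 1.2 × 10^-8) = 7.67 million years.

7.67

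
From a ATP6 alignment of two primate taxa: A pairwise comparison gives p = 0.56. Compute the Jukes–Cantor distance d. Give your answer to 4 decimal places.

d = −(3/4) ln(1 − 4p/3) = −0.75 ln(1 − 0.746667) = −0.75 ln(0.253333)
  = −0.75 × (-1.373050) = 1.029788 substitutions/site.

1.0298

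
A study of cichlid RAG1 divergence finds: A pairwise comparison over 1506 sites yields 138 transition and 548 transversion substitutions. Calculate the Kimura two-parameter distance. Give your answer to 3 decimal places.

P = 138/1506 ≈ 0.091633 and Q = 548/1506 ≈ 0.363878.
Under the Kimura two-parameter model, d = −½ ln(1 − 2P − Q) − ¼ ln(1 − 2Q).
1 − 2P − Q = 0.452856, giving −½ ln(0.452856) = 0.396091.
1 − 2Q = 0.272244, giving −¼ ln(0.272244) = 0.325264.
d = 0.396091 + 0.325264 = 0.721355.

0.721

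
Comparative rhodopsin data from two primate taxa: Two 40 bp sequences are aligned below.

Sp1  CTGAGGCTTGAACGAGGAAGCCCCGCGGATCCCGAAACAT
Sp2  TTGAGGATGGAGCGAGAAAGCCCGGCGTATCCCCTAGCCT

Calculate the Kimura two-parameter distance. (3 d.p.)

Of 40 sites, 4 differences are transitions and 7 are transversions, so P = 4/40 = 0.1 and Q = 7/40 = 0.175.
Under the Kimura two-parameter model, d = −½ ln(1 − 2P − Q) − ¼ ln(1 − 2Q).
1 − 2P − Q = 0.625, giving −½ ln(0.625) = 0.235002.
1 − 2Q = 0.65, giving −¼ ln(0.65) = 0.107696.
d = 0.235002 + 0.107696 = 0.342698.

0.343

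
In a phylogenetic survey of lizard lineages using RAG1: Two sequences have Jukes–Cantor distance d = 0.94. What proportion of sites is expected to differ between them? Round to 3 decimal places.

p = (3/4)(1 − e^(−4d/3)) = 0.75 × (1 − e^(-1.253333)) = 0.75 × (1 − 0.285551) = 0.535837.

0.536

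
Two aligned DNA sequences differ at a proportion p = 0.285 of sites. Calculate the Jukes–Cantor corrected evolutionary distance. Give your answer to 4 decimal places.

d = −(3/4) ln(1 − 4p/3) = −0.75 ln(1 − 0.38) = −0.75 ln(0.62)
  = −0.75 × (-0.478036) = 0.358527 substitutions/site.

0.3585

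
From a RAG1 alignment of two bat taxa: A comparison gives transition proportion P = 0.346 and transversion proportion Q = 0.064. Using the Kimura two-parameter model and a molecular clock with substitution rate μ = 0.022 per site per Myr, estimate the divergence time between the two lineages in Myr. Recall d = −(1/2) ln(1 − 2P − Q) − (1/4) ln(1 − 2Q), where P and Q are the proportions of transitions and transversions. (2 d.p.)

16.81

Under the Kimura two-parameter model, d = −½ ln(1 − 2P − Q) − ¼ ln(1 − 2Q).
1 − 2P − Q = 0.244, giving −½ ln(0.244) = 0.705294.
1 − 2Q = 0.872, giving −¼ ln(0.872) = 0.034241.
d = 0.705294 + 0.034241 = 0.739535.
Under a molecular clock d = 2μt, so t = d/(2μ) = 0.739535 / (2 × 0.022) = 16.81 Myr.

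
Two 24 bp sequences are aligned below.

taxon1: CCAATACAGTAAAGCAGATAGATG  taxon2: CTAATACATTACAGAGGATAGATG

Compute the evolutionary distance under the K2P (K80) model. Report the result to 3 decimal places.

0.244

Of 24 sites, 2 differences are transitions and 3 are transversions, so P = 2/24 ≈ 0.083333 and Q = 3/24 = 0.125.
Under the Kimura two-parameter model, d = −½ ln(1 − 2P − Q) − ¼ ln(1 − 2Q).
1 − 2P − Q = 0.708334, giving −½ ln(0.708334) = 0.172420.
1 − 2Q = 0.75, giving −¼ ln(0.75) = 0.071921.
d = 0.172420 + 0.071921 = 0.244341.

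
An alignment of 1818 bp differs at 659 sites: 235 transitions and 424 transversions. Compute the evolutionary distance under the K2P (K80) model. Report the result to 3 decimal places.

0.495

P = 235/1818 ≈ 0.129263 and Q = 424/1818 ≈ 0.233223.
Under the Kimura two-parameter model, d = −½ ln(1 − 2P − Q) − ¼ ln(1 − 2Q).
1 − 2P − Q = 0.508251, giving −½ ln(0.508251) = 0.338390.
1 − 2Q = 0.533554, giving −¼ ln(0.533554) = 0.157049.
d = 0.338390 + 0.157049 = 0.495439.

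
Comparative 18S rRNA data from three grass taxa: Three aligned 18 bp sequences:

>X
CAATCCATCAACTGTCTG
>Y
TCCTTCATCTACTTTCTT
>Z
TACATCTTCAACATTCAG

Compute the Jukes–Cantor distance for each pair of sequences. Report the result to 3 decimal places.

X–Y: 7/18 sites differ → p ≈ 0.388889, d = −0.75 ln(1 − 0.518519) = 0.548166 ≈ 0.548.
X–Z: 8/18 sites differ → p ≈ 0.444444, d = −0.75 ln(1 − 0.592592) = 0.673455 ≈ 0.673.
Y–Z: 7/18 sites differ → p ≈ 0.388889, d = −0.75 ln(1 − 0.518519) = 0.548166 ≈ 0.548.

d(X,Y) = 0.548, d(X,Z) = 0.673, d(Y,Z) = 0.548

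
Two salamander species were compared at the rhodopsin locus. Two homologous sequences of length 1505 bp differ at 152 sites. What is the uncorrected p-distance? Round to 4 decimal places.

0.1010

p = 152/1505 = 0.100996… ≈ 0.1010 (to 4 d.p.).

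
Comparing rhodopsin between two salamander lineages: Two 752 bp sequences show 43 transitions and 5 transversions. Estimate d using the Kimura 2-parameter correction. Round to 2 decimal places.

P = 43/752 ≈ 0.057181 and Q = 5/752 ≈ 0.006649.
Under the Kimura two-parameter model, d = −½ ln(1 − 2P − Q) − ¼ ln(1 − 2Q).
1 − 2P − Q = 0.878989, giving −½ ln(0.878989) = 0.064491.
1 − 2Q = 0.986702, giving −¼ ln(0.986702) = 0.003347.
d = 0.064491 + 0.003347 = 0.067838.

0.07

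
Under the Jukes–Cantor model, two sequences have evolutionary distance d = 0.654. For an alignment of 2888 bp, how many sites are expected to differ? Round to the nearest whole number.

1260

Invert JC69: p = (3/4)(1 − e^(−4d/3)) = 0.75 × (1 − e^(-0.872)) = 0.75 × (1 − 0.418114) = 0.436415.
Expected differing sites = pL ≈ 0.436415 × 2888 = 1260.36652 ≈ 1260.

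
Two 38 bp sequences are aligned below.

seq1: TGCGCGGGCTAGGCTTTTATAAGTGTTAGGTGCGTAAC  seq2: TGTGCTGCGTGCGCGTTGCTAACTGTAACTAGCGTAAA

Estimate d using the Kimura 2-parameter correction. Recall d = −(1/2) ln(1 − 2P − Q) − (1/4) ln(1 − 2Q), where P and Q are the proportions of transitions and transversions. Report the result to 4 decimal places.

Of 38 sites, 2 differences are transitions and 13 are transversions, so P = 2/38 ≈ 0.052632 and Q = 13/38 ≈ 0.342105.
Under the Kimura two-parameter model, d = −½ ln(1 − 2P − Q) − ¼ ln(1 − 2Q).
1 − 2P − Q = 0.552631, giving −½ ln(0.552631) = 0.296532.
1 − 2Q = 0.31579, giving −¼ ln(0.31579) = 0.288169.
d = 0.296532 + 0.288169 = 0.584701.

0.5847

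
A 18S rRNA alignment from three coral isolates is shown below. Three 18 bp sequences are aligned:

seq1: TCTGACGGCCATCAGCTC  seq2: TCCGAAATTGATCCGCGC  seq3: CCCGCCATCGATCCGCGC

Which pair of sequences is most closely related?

seq1–seq2: 8/18 differ, p = 0.444, d = 0.673.
seq1–seq3: 8/18 differ, p = 0.444, d = 0.673.
seq2–seq3: 4/18 differ, p = 0.222, d = 0.264.
The smallest distance is between seq2 and seq3.

seq2 and seq3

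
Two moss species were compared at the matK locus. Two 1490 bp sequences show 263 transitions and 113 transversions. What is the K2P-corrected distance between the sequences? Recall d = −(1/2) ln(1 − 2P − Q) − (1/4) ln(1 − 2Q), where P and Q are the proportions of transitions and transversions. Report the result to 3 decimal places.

P = 263/1490 ≈ 0.17651 and Q = 113/1490 ≈ 0.075839.
Under the Kimura two-parameter model, d = −½ ln(1 − 2P − Q) − ¼ ln(1 − 2Q).
1 − 2P − Q = 0.571141, giving −½ ln(0.571141) = 0.280060.
1 − 2Q = 0.848322, giving −¼ ln(0.848322) = 0.041124.
d = 0.280060 + 0.041124 = 0.321184.

0.321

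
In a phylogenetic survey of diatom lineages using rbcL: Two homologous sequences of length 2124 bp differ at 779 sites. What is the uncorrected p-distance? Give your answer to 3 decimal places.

0.367

p = 779/2124 = 0.366760… ≈ 0.367 (to 3 d.p.).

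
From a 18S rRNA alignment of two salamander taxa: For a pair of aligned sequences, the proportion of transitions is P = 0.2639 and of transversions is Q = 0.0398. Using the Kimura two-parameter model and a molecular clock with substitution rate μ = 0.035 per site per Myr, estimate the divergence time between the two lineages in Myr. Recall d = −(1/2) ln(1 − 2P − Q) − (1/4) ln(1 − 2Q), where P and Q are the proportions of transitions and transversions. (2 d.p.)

Under the Kimura two-parameter model, d = −½ ln(1 − 2P − Q) − ¼ ln(1 − 2Q).
1 − 2P − Q = 0.4324, giving −½ ln(0.4324) = 0.419202.
1 − 2Q = 0.9204, giving −¼ ln(0.9204) = 0.020737.
d = 0.419202 + 0.020737 = 0.439939.
Under a molecular clock d = 2μt, so t = d/(2μ) = 0.439939 / (2 × 0.035) = 6.28 Myr.

6.28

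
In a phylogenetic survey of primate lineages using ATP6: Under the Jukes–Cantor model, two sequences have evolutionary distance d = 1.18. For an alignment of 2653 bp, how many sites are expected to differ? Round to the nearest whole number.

1577

Invert JC69: p = (3/4)(1 − e^(−4d/3)) = 0.75 × (1 − e^(-1.573333)) = 0.75 × (1 − 0.207353) = 0.594485.
Expected differing sites = pL ≈ 0.594485 × 2653 = 1577.168705 ≈ 1577.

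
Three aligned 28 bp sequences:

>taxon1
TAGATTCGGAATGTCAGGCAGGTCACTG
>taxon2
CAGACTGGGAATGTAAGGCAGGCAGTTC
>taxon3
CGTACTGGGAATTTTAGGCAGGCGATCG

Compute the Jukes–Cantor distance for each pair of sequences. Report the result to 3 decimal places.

taxon1–taxon2: 9/28 sites differ → p ≈ 0.321429, d = −0.75 ln(1 − 0.428572) = 0.419713 ≈ 0.420.
taxon1–taxon3: 11/28 sites differ → p ≈ 0.392857, d = −0.75 ln(1 − 0.523809) = 0.556452 ≈ 0.556.
taxon2–taxon3: 8/28 sites differ → p ≈ 0.285714, d = −0.75 ln(1 − 0.380952) = 0.359679 ≈ 0.360.

d(taxon1,taxon2) = 0.420, d(taxon1,taxon3) = 0.556, d(taxon2,taxon3) = 0.360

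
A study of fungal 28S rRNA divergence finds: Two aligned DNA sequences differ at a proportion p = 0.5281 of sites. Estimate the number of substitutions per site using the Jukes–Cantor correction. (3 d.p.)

d = −(3/4) ln(1 − 4p/3) = −0.75 ln(1 − 0.704133) = −0.75 ln(0.295867)
  = −0.75 × (-1.217845) = 0.913384 substitutions/site.

0.913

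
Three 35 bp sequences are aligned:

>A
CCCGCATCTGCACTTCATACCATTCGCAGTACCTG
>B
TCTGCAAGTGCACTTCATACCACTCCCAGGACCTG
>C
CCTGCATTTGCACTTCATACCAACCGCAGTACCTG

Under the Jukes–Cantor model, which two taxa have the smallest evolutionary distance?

A and C

A–B: 7/35 differ, p = 0.200, d = 0.233.
A–C: 4/35 differ, p = 0.114, d = 0.124.
B–C: 7/35 differ, p = 0.200, d = 0.233.
The smallest distance is between A and C.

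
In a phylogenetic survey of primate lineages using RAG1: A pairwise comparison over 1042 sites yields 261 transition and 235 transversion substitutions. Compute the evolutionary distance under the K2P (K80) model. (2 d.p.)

P = 261/1042 ≈ 0.25048 and Q = 235/1042 ≈ 0.225528.
Under the Kimura two-parameter model, d = −½ ln(1 − 2P − Q) − ¼ ln(1 − 2Q).
1 − 2P − Q = 0.273512, giving −½ ln(0.273512) = 0.648205.
1 − 2Q = 0.548944, giving −¼ ln(0.548944) = 0.149940.
d = 0.648205 + 0.149940 = 0.798145.

0.80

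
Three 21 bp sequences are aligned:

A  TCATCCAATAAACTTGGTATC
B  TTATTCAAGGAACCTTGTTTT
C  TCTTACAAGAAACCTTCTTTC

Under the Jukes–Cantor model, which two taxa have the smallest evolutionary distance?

A–B: 8/21 differ, p = 0.381, d = 0.532.
A–C: 7/21 differ, p = 0.333, d = 0.441.
B–C: 6/21 differ, p = 0.286, d = 0.360.
The smallest distance is between B and C.

B and C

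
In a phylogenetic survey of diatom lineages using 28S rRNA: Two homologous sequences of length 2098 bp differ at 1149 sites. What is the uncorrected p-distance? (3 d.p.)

p = 1149/2098 = 0.547664… ≈ 0.548 (to 3 d.p.).

0.548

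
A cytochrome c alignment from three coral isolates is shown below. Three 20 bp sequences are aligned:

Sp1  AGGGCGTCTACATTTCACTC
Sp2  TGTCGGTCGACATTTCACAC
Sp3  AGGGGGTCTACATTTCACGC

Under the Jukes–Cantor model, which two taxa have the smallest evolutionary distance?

Sp1 and Sp3

Sp1–Sp2: 6/20 differ, p = 0.300, d = 0.383.
Sp1–Sp3: 2/20 differ, p = 0.100, d = 0.107.
Sp2–Sp3: 5/20 differ, p = 0.250, d = 0.304.
The smallest distance is between Sp1 and Sp3.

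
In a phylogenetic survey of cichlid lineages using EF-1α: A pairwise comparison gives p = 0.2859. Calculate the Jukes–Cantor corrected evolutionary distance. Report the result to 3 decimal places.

d = −(3/4) ln(1 − 4p/3) = −0.75 ln(1 − 0.3812) = −0.75 ln(0.6188)
  = −0.75 × (-0.479973) = 0.359980 substitutions/site.

0.360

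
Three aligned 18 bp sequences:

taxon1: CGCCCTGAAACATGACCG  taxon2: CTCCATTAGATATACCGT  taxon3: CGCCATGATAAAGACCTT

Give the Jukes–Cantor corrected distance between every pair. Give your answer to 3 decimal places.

d(taxon1,taxon2) = 0.824, d(taxon1,taxon3) = 0.673, d(taxon2,taxon3) = 0.441

taxon1–taxon2: 9/18 sites differ → p = 0.5, d = −0.75 ln(1 − 0.666667) = 0.823960 ≈ 0.824.
taxon1–taxon3: 8/18 sites differ → p ≈ 0.444444, d = −0.75 ln(1 − 0.592592) = 0.673455 ≈ 0.673.
taxon2–taxon3: 6/18 sites differ → p ≈ 0.333333, d = −0.75 ln(1 − 0.444444) = 0.440839 ≈ 0.441.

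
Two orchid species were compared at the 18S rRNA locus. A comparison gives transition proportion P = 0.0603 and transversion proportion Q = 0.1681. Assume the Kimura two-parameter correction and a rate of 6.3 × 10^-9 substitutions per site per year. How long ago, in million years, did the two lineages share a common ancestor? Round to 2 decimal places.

Under the Kimura two-parameter model, d = −½ ln(1 − 2P − Q) − ¼ ln(1 − 2Q).
1 − 2P − Q = 0.7113, giving −½ ln(0.7113) = 0.170330.
1 − 2Q = 0.6638, giving −¼ ln(0.6638) = 0.102444.
d = 0.170330 + 0.102444 = 0.272774.
Under a molecular clock d = 2μt, so t = d/(2μ) = 0.272774 / (2 × 6.3 × 10^-9) = 21.65 million years.

21.65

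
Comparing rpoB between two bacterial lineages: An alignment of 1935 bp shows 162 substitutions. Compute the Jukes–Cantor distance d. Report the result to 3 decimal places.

p = 162/1935 ≈ 0.083721.
d = −(3/4) ln(1 − 4p/3) = −0.75 ln(1 − 0.111628) = −0.75 ln(0.888372)
  = −0.75 × (-0.118365) = 0.088774 substitutions/site.

0.089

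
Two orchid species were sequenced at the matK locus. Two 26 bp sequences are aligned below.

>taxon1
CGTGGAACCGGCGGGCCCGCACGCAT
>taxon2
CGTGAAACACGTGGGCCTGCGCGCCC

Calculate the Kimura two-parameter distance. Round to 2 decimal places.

0.41

Of 26 sites, 5 differences are transitions and 3 are transversions, so P = 5/26 ≈ 0.192308 and Q = 3/26 ≈ 0.115385.
Under the Kimura two-parameter model, d = −½ ln(1 − 2P − Q) − ¼ ln(1 − 2Q).
1 − 2P − Q = 0.499999, giving −½ ln(0.499999) = 0.346575.
1 − 2Q = 0.76923, giving −¼ ln(0.76923) = 0.065591.
d = 0.346575 + 0.065591 = 0.412166.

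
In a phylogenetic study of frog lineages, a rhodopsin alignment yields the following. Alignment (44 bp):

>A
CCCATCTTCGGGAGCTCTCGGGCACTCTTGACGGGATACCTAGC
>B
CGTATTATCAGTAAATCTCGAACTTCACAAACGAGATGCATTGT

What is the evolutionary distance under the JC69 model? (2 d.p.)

The sequences differ at 22 of 44 sites, so p = 22/44 = 0.5.
d = −(3/4) ln(1 − 4p/3) = −0.75 ln(1 − 0.666667) = −0.75 ln(0.333333)
  = −0.75 × (-1.098613) = 0.823960 substitutions/site.

0.82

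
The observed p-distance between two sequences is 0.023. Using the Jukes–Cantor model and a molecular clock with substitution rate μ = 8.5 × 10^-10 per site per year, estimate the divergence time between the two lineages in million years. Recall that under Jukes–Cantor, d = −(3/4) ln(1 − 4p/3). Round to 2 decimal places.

d = −(3/4) ln(1 − 4p/3) = −0.75 ln(1 − 0.030667) = −0.75 ln(0.969333)
  = −0.75 × (-0.031147) = 0.023360 substitutions/site.
Under a molecular clock d = 2μt, so t = d/(2μ) = 0.023360 / (2 × 8.5 × 10^-10) = 13.74 million years.

13.74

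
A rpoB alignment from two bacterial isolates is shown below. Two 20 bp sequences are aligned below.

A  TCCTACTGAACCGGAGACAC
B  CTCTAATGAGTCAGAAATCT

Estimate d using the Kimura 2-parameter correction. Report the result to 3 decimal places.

Of 20 sites, 8 differences are transitions and 2 are transversions, so P = 8/20 = 0.4 and Q = 2/20 = 0.1.
Under the Kimura two-parameter model, d = −½ ln(1 − 2P − Q) − ¼ ln(1 − 2Q).
1 − 2P − Q = 0.1, giving −½ ln(0.1) = 1.151293.
1 − 2Q = 0.8, giving −¼ ln(0.8) = 0.055786.
d = 1.151293 + 0.055786 = 1.207079.

1.207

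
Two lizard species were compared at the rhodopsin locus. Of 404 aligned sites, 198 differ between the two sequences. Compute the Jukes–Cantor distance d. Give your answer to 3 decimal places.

0.795

p = 198/404 ≈ 0.490099.
d = −(3/4) ln(1 − 4p/3) = −0.75 ln(1 − 0.653465) = −0.75 ln(0.346535)
  = −0.75 × (-1.059771) = 0.794828 substitutions/site.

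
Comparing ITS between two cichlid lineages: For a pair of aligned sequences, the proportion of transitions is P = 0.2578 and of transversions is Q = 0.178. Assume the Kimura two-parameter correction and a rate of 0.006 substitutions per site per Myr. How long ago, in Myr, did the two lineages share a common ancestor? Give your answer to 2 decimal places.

Under the Kimura two-parameter model, d = −½ ln(1 − 2P − Q) − ¼ ln(1 − 2Q).
1 − 2P − Q = 0.3064, giving −½ ln(0.3064) = 0.591432.
1 − 2Q = 0.644, giving −¼ ln(0.644) = 0.110014.
d = 0.591432 + 0.110014 = 0.701446.
Under a molecular clock d = 2μt, so t = d/(2μ) = 0.701446 / (2 × 0.006) = 58.45 Myr.

58.45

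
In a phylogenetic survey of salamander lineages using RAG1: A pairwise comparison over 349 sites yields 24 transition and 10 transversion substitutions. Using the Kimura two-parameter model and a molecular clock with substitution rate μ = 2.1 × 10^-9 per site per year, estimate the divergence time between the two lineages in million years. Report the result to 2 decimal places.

P = 24/349 ≈ 0.068768 and Q = 10/349 ≈ 0.028653.
Under the Kimura two-parameter model, d = −½ ln(1 − 2P − Q) − ¼ ln(1 − 2Q).
1 − 2P − Q = 0.833811, giving −½ ln(0.833811) = 0.090874.
1 − 2Q = 0.942694, giving −¼ ln(0.942694) = 0.014753.
d = 0.090874 + 0.014753 = 0.105627.
Under a molecular clock d = 2μt, so t = d/(2μ) = 0.105627 / (2 × 2.1 × 10^-9) = 25.15 million years.

25.15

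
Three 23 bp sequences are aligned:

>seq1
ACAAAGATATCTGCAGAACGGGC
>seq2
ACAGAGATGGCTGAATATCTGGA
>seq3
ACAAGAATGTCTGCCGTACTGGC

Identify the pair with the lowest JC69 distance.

seq1–seq2: 8/23 differ, p = 0.348, d = 0.467.
seq1–seq3: 6/23 differ, p = 0.261, d = 0.321.
seq2–seq3: 10/23 differ, p = 0.435, d = 0.650.
The smallest distance is between seq1 and seq3.

seq1 and seq3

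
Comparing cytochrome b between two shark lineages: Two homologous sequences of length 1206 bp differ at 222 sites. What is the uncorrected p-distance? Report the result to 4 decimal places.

0.1841

p = 222/1206 = 0.184079… ≈ 0.1841 (to 4 d.p.).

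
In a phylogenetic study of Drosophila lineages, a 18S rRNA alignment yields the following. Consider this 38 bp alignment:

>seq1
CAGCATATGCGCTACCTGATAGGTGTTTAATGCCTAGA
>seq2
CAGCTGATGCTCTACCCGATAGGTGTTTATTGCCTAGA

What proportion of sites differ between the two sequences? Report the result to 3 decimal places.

The sequences differ at 5 of 38 positions (sites 5, 6, 11, 17, 30).
p = 5/38 = 0.131578… ≈ 0.132 (to 3 d.p.).

0.132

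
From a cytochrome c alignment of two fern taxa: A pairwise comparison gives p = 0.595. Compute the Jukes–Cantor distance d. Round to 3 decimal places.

1.182

d = −(3/4) ln(1 − 4p/3) = −0.75 ln(1 − 0.793333) = −0.75 ln(0.206667)
  = −0.75 × (-1.576646) = 1.182485 substitutions/site.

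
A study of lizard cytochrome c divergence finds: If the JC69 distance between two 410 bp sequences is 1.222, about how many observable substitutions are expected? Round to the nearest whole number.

247

Invert JC69: p = (3/4)(1 − e^(−4d/3)) = 0.75 × (1 − e^(-1.629333)) = 0.75 × (1 − 0.196060) = 0.602955.
Expected differing sites = pL ≈ 0.602955 × 410 = 247.21155 ≈ 247.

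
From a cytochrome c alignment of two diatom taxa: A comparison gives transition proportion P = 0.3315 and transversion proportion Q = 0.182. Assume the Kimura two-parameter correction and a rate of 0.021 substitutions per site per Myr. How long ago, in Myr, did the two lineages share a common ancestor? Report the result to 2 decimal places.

24.89

Under the Kimura two-parameter model, d = −½ ln(1 − 2P − Q) − ¼ ln(1 − 2Q).
1 − 2P − Q = 0.155, giving −½ ln(0.155) = 0.932165.
1 − 2Q = 0.636, giving −¼ ln(0.636) = 0.113139.
d = 0.932165 + 0.113139 = 1.045304.
Under a molecular clock d = 2μt, so t = d/(2μ) = 1.045304 / (2 × 0.021) = 24.89 Myr.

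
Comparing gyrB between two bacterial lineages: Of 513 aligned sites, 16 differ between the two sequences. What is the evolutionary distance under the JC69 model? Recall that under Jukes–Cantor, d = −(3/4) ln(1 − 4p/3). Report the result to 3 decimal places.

p = 16/513 ≈ 0.031189.
d = −(3/4) ln(1 − 4p/3) = −0.75 ln(1 − 0.041585) = −0.75 ln(0.958415)
  = −0.75 × (-0.042474) = 0.031856 substitutions/site.

0.032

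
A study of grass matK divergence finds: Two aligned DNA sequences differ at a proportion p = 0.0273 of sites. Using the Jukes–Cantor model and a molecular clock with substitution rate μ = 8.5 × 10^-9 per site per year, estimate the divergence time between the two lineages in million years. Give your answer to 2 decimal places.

1.64

d = −(3/4) ln(1 − 4p/3) = −0.75 ln(1 − 0.0364) = −0.75 ln(0.9636)
  = −0.75 × (-0.037079) = 0.027809 substitutions/site.
Under a molecular clock d = 2μt, so t = d/(2μ) = 0.027809 / (2 × 8.5 × 10^-9) = 1.64 million years.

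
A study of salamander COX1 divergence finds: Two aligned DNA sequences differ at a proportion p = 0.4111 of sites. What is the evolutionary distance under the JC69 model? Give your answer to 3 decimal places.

d = −(3/4) ln(1 − 4p/3) = −0.75 ln(1 − 0.548133) = −0.75 ln(0.451867)
  = −0.75 × (-0.794367) = 0.595775 substitutions/site.

0.596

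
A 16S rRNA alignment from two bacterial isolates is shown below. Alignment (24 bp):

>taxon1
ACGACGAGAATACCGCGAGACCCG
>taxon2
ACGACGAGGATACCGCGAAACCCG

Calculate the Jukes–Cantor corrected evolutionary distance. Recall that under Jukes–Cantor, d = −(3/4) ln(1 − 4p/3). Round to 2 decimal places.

0.09

The sequences differ at 2 of 24 sites (9, 19), so p = 2/24 ≈ 0.083333.
d = −(3/4) ln(1 − 4p/3) = −0.75 ln(1 − 0.111111) = −0.75 ln(0.888889)
  = −0.75 × (-0.117783) = 0.088337 substitutions/site.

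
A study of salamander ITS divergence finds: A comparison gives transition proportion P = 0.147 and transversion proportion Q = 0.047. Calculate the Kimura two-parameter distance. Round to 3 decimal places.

Under the Kimura two-parameter model, d = −½ ln(1 − 2P − Q) − ¼ ln(1 − 2Q).
1 − 2P − Q = 0.659, giving −½ ln(0.659) = 0.208516.
1 − 2Q = 0.906, giving −¼ ln(0.906) = 0.024679.
d = 0.208516 + 0.024679 = 0.233195.

0.233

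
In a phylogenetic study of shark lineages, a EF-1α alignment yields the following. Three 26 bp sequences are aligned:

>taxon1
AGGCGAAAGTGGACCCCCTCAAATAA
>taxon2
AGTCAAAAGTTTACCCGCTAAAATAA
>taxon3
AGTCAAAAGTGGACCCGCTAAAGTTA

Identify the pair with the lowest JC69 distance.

taxon1–taxon2: 6/26 differ, p = 0.231, d = 0.276.
taxon1–taxon3: 6/26 differ, p = 0.231, d = 0.276.
taxon2–taxon3: 4/26 differ, p = 0.154, d = 0.172.
The smallest distance is between taxon2 and taxon3.

taxon2 and taxon3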